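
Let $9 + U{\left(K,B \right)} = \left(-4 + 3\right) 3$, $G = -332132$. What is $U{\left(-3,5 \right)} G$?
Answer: $3985584$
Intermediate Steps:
$U{\left(K,B \right)} = -12$ ($U{\left(K,B \right)} = -9 + \left(-4 + 3\right) 3 = -9 - 3 = -12$)
$U{\left(-3,5 \right)} G = \left(-12\right) \left(-332132\right) = 3985584$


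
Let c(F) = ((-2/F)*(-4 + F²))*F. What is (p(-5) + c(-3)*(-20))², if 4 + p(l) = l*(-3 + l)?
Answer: 55696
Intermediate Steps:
p(l) = -4 + l*(-3 + l)
c(F) = 8 - 2*F² (c(F) = (-2*(-4 + F²)/F)*F = 8 - 2*F²)
(p(-5) + c(-3)*(-20))² = ((-4 + (-5)² - 3*(-5)) + (8 - 2*(-3)²)*(-20))² = ((-4 + 25 + 15) + (8 - 2*9)*(-20))² = (36 + (8 - 18)*(-20))² = (36 - 10*(-20))² = (36 + 200)² = 236² = 55696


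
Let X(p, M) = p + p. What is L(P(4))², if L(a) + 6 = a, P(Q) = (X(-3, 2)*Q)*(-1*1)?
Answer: 324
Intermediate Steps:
X(p, M) = 2*p
P(Q) = 6*Q (P(Q) = ((2*(-3))*Q)*(-1*1) = -6*Q*(-1) = 6*Q)
L(a) = -6 + a
L(P(4))² = (-6 + 6*4)² = (-6 + 24)² = 18² = 324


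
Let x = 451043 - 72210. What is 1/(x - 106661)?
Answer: 1/272172 ≈ 3.6741e-6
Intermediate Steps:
x = 378833
1/(x - 106661) = 1/(378833 - 106661) = 1/272172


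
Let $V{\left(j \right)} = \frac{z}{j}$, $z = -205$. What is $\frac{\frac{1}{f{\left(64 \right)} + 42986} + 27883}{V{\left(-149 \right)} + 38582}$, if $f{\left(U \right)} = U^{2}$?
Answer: $\frac{195605323643}{270670792686} \approx 0.72267$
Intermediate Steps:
$V{\left(j \right)} = - \frac{205}{j}$
$\frac{\frac{1}{f{\left(64 \right)} + 42986} + 27883}{V{\left(-149 \right)} + 38582} = \frac{\frac{1}{64^{2} + 42986} + 27883}{- \frac{205}{-149} + 38582} = \frac{\frac{1}{4096 + 42986} + 27883}{\left(-205\right) \left(- \frac{1}{149}\right) + 38582} = \frac{\frac{1}{47082} + 27883}{\frac{205}{149} + 38582} = \frac{\frac{1}{47082} + 27883}{\frac{5748923}{149}} = \frac{1312787407}{47082} \cdot \frac{149}{5748923} = \frac{195605323643}{270670792686}$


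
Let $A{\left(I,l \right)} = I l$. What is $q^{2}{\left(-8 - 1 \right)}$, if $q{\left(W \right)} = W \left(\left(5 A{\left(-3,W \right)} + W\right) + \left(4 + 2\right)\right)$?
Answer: $1411344$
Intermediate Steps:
$q{\left(W \right)} = W \left(6 - 14 W\right)$ ($q{\left(W \right)} = W \left(\left(5 \left(- 3 W\right) + W\right) + \left(4 + 2\right)\right) = W \left(\left(- 15 W + W\right) + 6\right) = W \left(- 14 W + 6\right) = W \left(6 - 14 W\right)$)
$q^{2}{\left(-8 - 1 \right)} = \left(2 \left(-8 - 1\right) \left(3 - 7 \left(-8 - 1\right)\right)\right)^{2} = \left(2 \left(-9\right) \left(3 - -63\right)\right)^{2} = \left(2 \left(-9\right) \left(3 + 63\right)\right)^{2} = \left(2 \left(-9\right) 66\right)^{2} = \left(-1188\right)^{2} = 1411344$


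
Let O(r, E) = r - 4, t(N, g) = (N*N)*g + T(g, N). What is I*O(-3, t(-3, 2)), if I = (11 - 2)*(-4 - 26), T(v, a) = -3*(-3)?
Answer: 1890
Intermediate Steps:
T(v, a) = 9
t(N, g) = 9 + g*N² (t(N, g) = (N*N)*g + 9 = N²*g + 9 = g*N² + 9 = 9 + g*N²)
I = -270 (I = 9*(-30) = -270)
O(r, E) = -4 + r
I*O(-3, t(-3, 2)) = -270*(-4 - 3) = -270*(-7) = 1890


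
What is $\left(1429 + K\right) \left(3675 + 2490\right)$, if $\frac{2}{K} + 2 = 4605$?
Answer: $\frac{40551452685}{4603} \approx 8.8098 \cdot 10^{6}$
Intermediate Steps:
$K = \frac{2}{4603}$ ($K = \frac{2}{-2 + 4605} = \frac{2}{4603} \approx 0.0004345$)
$\left(1429 + K\right) \left(3675 + 2490\right) = \left(1429 + \frac{2}{4603}\right) \left(3675 + 2490\right) = \frac{6577689}{4603} \cdot 6165 = \frac{40551452685}{4603}$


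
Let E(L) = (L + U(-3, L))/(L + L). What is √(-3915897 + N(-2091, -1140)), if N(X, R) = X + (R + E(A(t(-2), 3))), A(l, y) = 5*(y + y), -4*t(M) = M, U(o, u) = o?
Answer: I*√391912755/10 ≈ 1979.7*I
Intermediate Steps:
t(M) = -M/4
A(l, y) = 10*y (A(l, y) = 5*(2*y) = 10*y)
E(L) = (-3 + L)/(2*L) (E(L) = (L - 3)/(L + L) = (-3 + L)/((2*L)) = (-3 + L)*(1/(2*L)) = (-3 + L)/(2*L))
N(X, R) = 9/20 + R + X (N(X, R) = X + (R + (-3 + 10*3)/(2*((10*3)))) = X + (R + (½)*(-3 + 30)/30) = X + (R + (½)*(1/30)*27) = X + (R + 9/20) = X + (9/20 + R) = 9/20 + R + X)
√(-3915897 + N(-2091, -1140)) = √(-3915897 + (9/20 - 1140 - 2091)) = √(-3915897 - 64611/20) = √(-78382551/20) = I*√391912755/10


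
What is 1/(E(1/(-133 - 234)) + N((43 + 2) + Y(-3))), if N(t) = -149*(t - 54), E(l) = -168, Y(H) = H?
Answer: 1/1620 ≈ 0.00061728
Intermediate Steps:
N(t) = 8046 - 149*t (N(t) = -149*(-54 + t) = 8046 - 149*t)
1/(E(1/(-133 - 234)) + N((43 + 2) + Y(-3))) = 1/(-168 + (8046 - 149*((43 + 2) - 3))) = 1/(-168 + (8046 - 149*(45 - 3))) = 1/(-168 + (8046 - 149*42)) = 1/(-168 + (8046 - 6258)) = 1/(-168 + 1788) = 1/1620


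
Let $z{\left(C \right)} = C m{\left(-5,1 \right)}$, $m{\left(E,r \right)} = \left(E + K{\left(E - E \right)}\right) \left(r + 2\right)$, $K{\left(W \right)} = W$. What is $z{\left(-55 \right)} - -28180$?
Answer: $29005$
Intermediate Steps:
$m{\left(E,r \right)} = E \left(2 + r\right)$ ($m{\left(E,r \right)} = \left(E + \left(E - E\right)\right) \left(r + 2\right) = \left(E + 0\right) \left(2 + r\right) = E \left(2 + r\right)$)
$z{\left(C \right)} = - 15 C$ ($z{\left(C \right)} = C \left(- 5 \left(2 + 1\right)\right) = C \left(\left(-5\right) 3\right) = C \left(-15\right) = - 15 C$)
$z{\left(-55 \right)} - -28180 = \left(-15\right) \left(-55\right) - -28180 = 825 + 28180 = 29005$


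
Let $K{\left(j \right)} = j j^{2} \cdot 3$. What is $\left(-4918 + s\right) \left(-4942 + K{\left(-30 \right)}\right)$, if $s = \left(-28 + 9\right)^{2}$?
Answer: $391637694$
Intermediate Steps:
$K{\left(j \right)} = 3 j^{3}$ ($K{\left(j \right)} = j 3 j^{2} = 3 j^{3}$)
$s = 361$ ($s = \left(-19\right)^{2} = 361$)
$\left(-4918 + s\right) \left(-4942 + K{\left(-30 \right)}\right) = \left(-4918 + 361\right) \left(-4942 + 3 \left(-30\right)^{3}\right) = - 4557 \left(-4942 + 3 \left(-27000\right)\right) = - 4557 \left(-4942 - 81000\right) = \left(-4557\right) \left(-85942\right) = 391637694$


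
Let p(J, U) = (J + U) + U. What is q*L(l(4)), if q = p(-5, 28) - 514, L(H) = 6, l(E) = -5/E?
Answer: -2778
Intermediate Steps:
p(J, U) = J + 2*U
q = -463 (q = (-5 + 2*28) - 514 = (-5 + 56) - 514 = 51 - 514 = -463)
q*L(l(4)) = -463*6 = -2778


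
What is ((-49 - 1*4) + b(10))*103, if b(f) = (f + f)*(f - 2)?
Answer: 11021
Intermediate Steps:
b(f) = 2*f*(-2 + f) (b(f) = (2*f)*(-2 + f) = 2*f*(-2 + f))
((-49 - 1*4) + b(10))*103 = ((-49 - 1*4) + 2*10*(-2 + 10))*103 = ((-49 - 4) + 2*10*8)*103 = (-53 + 160)*103 = 107*103 = 11021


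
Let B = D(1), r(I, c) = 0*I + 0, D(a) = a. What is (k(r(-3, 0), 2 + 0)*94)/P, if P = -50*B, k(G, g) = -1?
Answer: 47/25 ≈ 1.8800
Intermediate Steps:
r(I, c) = 0 (r(I, c) = 0 + 0 = 0)
B = 1
P = -50 (P = -50*1 = -50)
(k(r(-3, 0), 2 + 0)*94)/P = -1*94/(-50) = -94*(-1/50) = 47/25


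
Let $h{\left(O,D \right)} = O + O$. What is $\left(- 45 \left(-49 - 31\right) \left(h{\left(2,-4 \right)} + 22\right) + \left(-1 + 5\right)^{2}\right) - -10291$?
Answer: $103907$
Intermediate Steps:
$h{\left(O,D \right)} = 2 O$
$\left(- 45 \left(-49 - 31\right) \left(h{\left(2,-4 \right)} + 22\right) + \left(-1 + 5\right)^{2}\right) - -10291 = \left(- 45 \left(-49 - 31\right) \left(2 \cdot 2 + 22\right) + \left(-1 + 5\right)^{2}\right) - -10291 = \left(- 45 \left(-49 - 31\right) \left(4 + 22\right) + 4^{2}\right) + 10291 = \left(- 45 \left(-49 - 31\right) 26 + 16\right) + 10291 = \left(- 45 \left(\left(-80\right) 26\right) + 16\right) + 10291 = \left(\left(-45\right) \left(-2080\right) + 16\right) + 10291 = \left(93600 + 16\right) + 10291 = 93616 + 10291 = 103907$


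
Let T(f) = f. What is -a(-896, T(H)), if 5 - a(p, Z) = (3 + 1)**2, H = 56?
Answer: 11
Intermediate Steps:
a(p, Z) = -11 (a(p, Z) = 5 - (3 + 1)**2 = 5 - 1*4**2 = 5 - 1*16 = 5 - 16 = -11)
-a(-896, T(H)) = -1*(-11) = 11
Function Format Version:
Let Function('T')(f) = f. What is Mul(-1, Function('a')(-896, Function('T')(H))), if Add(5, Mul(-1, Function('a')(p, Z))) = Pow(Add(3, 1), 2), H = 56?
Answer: 11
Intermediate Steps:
Function('a')(p, Z) = -11 (Function('a')(p, Z) = Add(5, Mul(-1, Pow(Add(3, 1), 2))) = Add(5, Mul(-1, Pow(4, 2))) = Add(5, Mul(-1, 16)) = Add(5, -16) = -11)
Mul(-1, Function('a')(-896, Function('T')(H))) = Mul(-1, -11) = 11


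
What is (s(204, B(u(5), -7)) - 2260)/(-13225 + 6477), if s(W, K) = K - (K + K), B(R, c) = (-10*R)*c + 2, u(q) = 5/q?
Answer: 583/1687 ≈ 0.34558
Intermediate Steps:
B(R, c) = 2 - 10*R*c (B(R, c) = -10*R*c + 2 = 2 - 10*R*c)
s(W, K) = -K (s(W, K) = K - 2*K = -K)
(s(204, B(u(5), -7)) - 2260)/(-13225 + 6477) = (-(2 - 10*5/5*(-7)) - 2260)/(-13225 + 6477) = (-(2 - 10*5*(⅕)*(-7)) - 2260)/(-6748) = (-(2 - 10*1*(-7)) - 2260)*(-1/6748) = (-(2 + 70) - 2260)*(-1/6748) = (-1*72 - 2260)*(-1/6748) = (-72 - 2260)*(-1/6748) = -2332*(-1/6748) = 583/1687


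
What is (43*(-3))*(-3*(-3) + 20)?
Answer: -3741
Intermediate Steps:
(43*(-3))*(-3*(-3) + 20) = -129*(9 + 20) = -129*29 = -3741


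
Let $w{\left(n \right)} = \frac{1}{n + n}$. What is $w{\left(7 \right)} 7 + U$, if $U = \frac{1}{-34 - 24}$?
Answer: $\frac{14}{29} \approx 0.48276$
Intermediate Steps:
$w{\left(n \right)} = \frac{1}{2 n}$
$U = - \frac{1}{58}$ ($U = \frac{1}{-58} = - \frac{1}{58} \approx -0.017241$)
$w{\left(7 \right)} 7 + U = \frac{1}{2 \cdot 7} \cdot 7 - \frac{1}{58} = \frac{1}{2} \cdot \frac{1}{7} \cdot 7 - \frac{1}{58} = \frac{1}{14} \cdot 7 - \frac{1}{58} = \frac{1}{2} - \frac{1}{58} = \frac{14}{29}$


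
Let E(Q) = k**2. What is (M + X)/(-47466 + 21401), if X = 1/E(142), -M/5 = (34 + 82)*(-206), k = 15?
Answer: -26883001/5864625 ≈ -4.5839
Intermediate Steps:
E(Q) = 225 (E(Q) = 15**2 = 225)
M = 119480 (M = -5*(34 + 82)*(-206) = -580*(-206) = -5*(-23896) = 119480)
X = 1/225 ≈ 0.0044444
(M + X)/(-47466 + 21401) = (119480 + 1/225)/(-47466 + 21401) = (26883001/225)/(-26065) = (26883001/225)*(-1/26065) = -26883001/5864625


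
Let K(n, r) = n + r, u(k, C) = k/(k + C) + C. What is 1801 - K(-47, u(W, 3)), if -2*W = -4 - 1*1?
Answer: 20290/11 ≈ 1844.5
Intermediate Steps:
W = 5/2 (W = -(-4 - 1*1)/2 = -(-4 - 1)/2 = -1/2*(-5) = 5/2 ≈ 2.5000)
u(k, C) = C + k/(C + k) (u(k, C) = k/(C + k) + C = C + k/(C + k))
1801 - K(-47, u(W, 3)) = 1801 - (-47 + (5/2 + 3**2 + 3*(5/2))/(3 + 5/2)) = 1801 - (-47 + (5/2 + 9 + 15/2)/(11/2)) = 1801 - (-47 + (2/11)*19) = 1801 - (-47 + 38/11) = 1801 - 1*(-479/11) = 1801 + 479/11 = 20290/11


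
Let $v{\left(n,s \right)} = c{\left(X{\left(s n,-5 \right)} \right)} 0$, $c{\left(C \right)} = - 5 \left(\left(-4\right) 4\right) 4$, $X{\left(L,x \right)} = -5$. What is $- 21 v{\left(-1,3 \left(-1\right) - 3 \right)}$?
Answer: $0$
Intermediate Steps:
$c{\left(C \right)} = 320$ ($c{\left(C \right)} = \left(-5\right) \left(-16\right) 4 = 80 \cdot 4 = 320$)
$v{\left(n,s \right)} = 0$ ($v{\left(n,s \right)} = 320 \cdot 0 = 0$)
$- 21 v{\left(-1,3 \left(-1\right) - 3 \right)} = \left(-21\right) 0 = 0$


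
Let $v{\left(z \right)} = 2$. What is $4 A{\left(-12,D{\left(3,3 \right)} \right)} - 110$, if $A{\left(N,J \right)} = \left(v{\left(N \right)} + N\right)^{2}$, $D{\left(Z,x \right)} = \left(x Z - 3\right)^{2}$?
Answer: $290$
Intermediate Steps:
$D{\left(Z,x \right)} = \left(-3 + Z x\right)^{2}$ ($D{\left(Z,x \right)} = \left(Z x - 3\right)^{2} = \left(-3 + Z x\right)^{2}$)
$A{\left(N,J \right)} = \left(2 + N\right)^{2}$
$4 A{\left(-12,D{\left(3,3 \right)} \right)} - 110 = 4 \left(2 - 12\right)^{2} - 110 = 4 \left(-10\right)^{2} - 110 = 4 \cdot 100 - 110 = 400 - 110 = 290$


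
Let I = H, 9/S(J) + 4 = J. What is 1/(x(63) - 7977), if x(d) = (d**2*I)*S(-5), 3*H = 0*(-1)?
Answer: -1/7977 ≈ -0.00012536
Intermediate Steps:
S(J) = 9/(-4 + J)
H = 0 (H = (0*(-1))/3 = (1/3)*0 = 0)
I = 0
x(d) = 0 (x(d) = (d**2*0)*(9/(-4 - 5)) = 0*(9/(-9)) = 0*(9*(-1/9)) = 0*(-1) = 0)
1/(x(63) - 7977) = 1/(0 - 7977) = 1/(-7977) = -1/7977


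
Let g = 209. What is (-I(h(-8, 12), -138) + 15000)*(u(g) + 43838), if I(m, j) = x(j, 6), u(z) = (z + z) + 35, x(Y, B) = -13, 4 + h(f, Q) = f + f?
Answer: 664940783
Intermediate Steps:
h(f, Q) = -4 + 2*f (h(f, Q) = -4 + (f + f) = -4 + 2*f)
u(z) = 35 + 2*z (u(z) = 2*z + 35 = 35 + 2*z)
I(m, j) = -13
(-I(h(-8, 12), -138) + 15000)*(u(g) + 43838) = (-1*(-13) + 15000)*((35 + 2*209) + 43838) = (13 + 15000)*((35 + 418) + 43838) = 15013*(453 + 43838) = 15013*44291 = 664940783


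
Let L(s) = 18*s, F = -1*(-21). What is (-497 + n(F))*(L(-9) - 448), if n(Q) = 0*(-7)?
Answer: 303170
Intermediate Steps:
F = 21
n(Q) = 0
(-497 + n(F))*(L(-9) - 448) = (-497 + 0)*(18*(-9) - 448) = -497*(-162 - 448) = -497*(-610) = 303170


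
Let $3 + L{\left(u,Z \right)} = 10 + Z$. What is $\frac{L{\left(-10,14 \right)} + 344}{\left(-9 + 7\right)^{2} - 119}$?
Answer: $- \frac{73}{23} \approx -3.1739$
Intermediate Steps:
$L{\left(u,Z \right)} = 7 + Z$ ($L{\left(u,Z \right)} = -3 + \left(10 + Z\right) = 7 + Z$)
$\frac{L{\left(-10,14 \right)} + 344}{\left(-9 + 7\right)^{2} - 119} = \frac{\left(7 + 14\right) + 344}{\left(-9 + 7\right)^{2} - 119} = \frac{21 + 344}{\left(-2\right)^{2} - 119} = \frac{365}{4 - 119} = \frac{365}{-115} = 365 \left(- \frac{1}{115}\right) = - \frac{73}{23}$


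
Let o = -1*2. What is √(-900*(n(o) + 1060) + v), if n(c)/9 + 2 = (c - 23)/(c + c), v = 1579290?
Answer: √590865 ≈ 768.68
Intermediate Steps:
o = -2
n(c) = -18 + 9*(-23 + c)/(2*c) (n(c) = -18 + 9*((c - 23)/(c + c)) = -18 + 9*((-23 + c)/((2*c))) = -18 + 9*((-23 + c)*(1/(2*c))) = -18 + 9*((-23 + c)/(2*c)) = -18 + 9*(-23 + c)/(2*c))
√(-900*(n(o) + 1060) + v) = √(-900*((9/2)*(-23 - 3*(-2))/(-2) + 1060) + 1579290) = √(-900*((9/2)*(-½)*(-23 + 6) + 1060) + 1579290) = √(-900*((9/2)*(-½)*(-17) + 1060) + 1579290) = √(-900*(153/4 + 1060) + 1579290) = √(-900*4393/4 + 1579290) = √(-988425 + 1579290) = √590865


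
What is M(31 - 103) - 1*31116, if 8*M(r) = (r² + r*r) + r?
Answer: -29829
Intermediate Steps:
M(r) = r²/4 + r/8 (M(r) = ((r² + r*r) + r)/8 = ((r² + r²) + r)/8 = (2*r² + r)/8 = (r + 2*r²)/8 = r²/4 + r/8)
M(31 - 103) - 1*31116 = (31 - 103)*(1 + 2*(31 - 103))/8 - 1*31116 = (⅛)*(-72)*(1 + 2*(-72)) - 31116 = (⅛)*(-72)*(1 - 144) - 31116 = (⅛)*(-72)*(-143) - 31116 = 1287 - 31116 = -29829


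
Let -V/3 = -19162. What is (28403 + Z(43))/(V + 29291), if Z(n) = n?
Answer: 28446/86777 ≈ 0.32781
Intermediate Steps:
V = 57486 (V = -3*(-19162) = 57486)
(28403 + Z(43))/(V + 29291) = (28403 + 43)/(57486 + 29291) = 28446/86777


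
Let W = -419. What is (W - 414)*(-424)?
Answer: 353192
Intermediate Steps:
(W - 414)*(-424) = (-419 - 414)*(-424) = -833*(-424) = 353192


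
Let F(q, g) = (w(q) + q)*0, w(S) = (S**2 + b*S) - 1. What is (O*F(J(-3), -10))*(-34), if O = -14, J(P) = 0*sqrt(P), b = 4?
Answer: 0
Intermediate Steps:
w(S) = -1 + S**2 + 4*S (w(S) = (S**2 + 4*S) - 1 = -1 + S**2 + 4*S)
J(P) = 0
F(q, g) = 0 (F(q, g) = ((-1 + q**2 + 4*q) + q)*0 = (-1 + q**2 + 5*q)*0 = 0)
(O*F(J(-3), -10))*(-34) = -14*0*(-34) = 0*(-34) = 0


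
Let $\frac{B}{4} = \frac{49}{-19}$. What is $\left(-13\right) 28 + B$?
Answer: $- \frac{7112}{19} \approx -374.32$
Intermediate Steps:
$B = - \frac{196}{19}$ ($B = 4 \frac{49}{-19} = 4 \cdot 49 \left(- \frac{1}{19}\right) = 4 \left(- \frac{49}{19}\right) = - \frac{196}{19} \approx -10.316$)
$\left(-13\right) 28 + B = \left(-13\right) 28 - \frac{196}{19} = -364 - \frac{196}{19} = - \frac{7112}{19}$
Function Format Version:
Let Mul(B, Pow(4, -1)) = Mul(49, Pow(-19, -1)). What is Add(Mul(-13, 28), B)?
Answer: Rational(-7112, 19) ≈ -374.32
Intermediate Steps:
B = Rational(-196, 19) (B = Mul(4, Mul(49, Pow(-19, -1))) = Mul(4, Mul(49, Rational(-1, 19))) = Mul(4, Rational(-49, 19)) = Rational(-196, 19) ≈ -10.316)
Add(Mul(-13, 28), B) = Add(Mul(-13, 28), Rational(-196, 19)) = Add(-364, Rational(-196, 19)) = Rational(-7112, 19)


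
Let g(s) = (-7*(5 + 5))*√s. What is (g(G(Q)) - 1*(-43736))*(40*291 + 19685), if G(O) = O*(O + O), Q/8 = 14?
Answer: 1370030200 - 245588000*√2 ≈ 1.0227e+9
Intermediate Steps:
Q = 112 (Q = 8*14 = 112)
G(O) = 2*O² (G(O) = O*(2*O) = 2*O²)
g(s) = -70*√s (g(s) = (-7*10)*√s = -70*√s)
(g(G(Q)) - 1*(-43736))*(40*291 + 19685) = (-70*112*√2 - 1*(-43736))*(40*291 + 19685) = (-70*112*√2 + 43736)*(11640 + 19685) = (-7840*√2 + 43736)*31325 = (43736 - 7840*√2)*31325 = 1370030200 - 245588000*√2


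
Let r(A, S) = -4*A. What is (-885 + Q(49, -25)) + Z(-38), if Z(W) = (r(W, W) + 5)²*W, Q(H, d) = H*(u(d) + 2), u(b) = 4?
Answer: -937253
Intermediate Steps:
Q(H, d) = 6*H (Q(H, d) = H*(4 + 2) = H*6 = 6*H)
Z(W) = W*(5 - 4*W)² (Z(W) = (-4*W + 5)²*W = (5 - 4*W)²*W = W*(5 - 4*W)²)
(-885 + Q(49, -25)) + Z(-38) = (-885 + 6*49) - 38*(-5 + 4*(-38))² = (-885 + 294) - 38*(-5 - 152)² = -591 - 38*(-157)² = -591 - 38*24649 = -591 - 936662 = -937253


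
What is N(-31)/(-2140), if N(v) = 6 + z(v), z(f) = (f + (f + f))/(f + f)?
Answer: -3/856 ≈ -0.0035047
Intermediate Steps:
z(f) = 3/2 (z(f) = (f + 2*f)/((2*f)) = (3*f)*(1/(2*f)) = 3/2)
N(v) = 15/2 (N(v) = 6 + 3/2 = 15/2)
N(-31)/(-2140) = (15/2)/(-2140) = (15/2)*(-1/2140) = -3/856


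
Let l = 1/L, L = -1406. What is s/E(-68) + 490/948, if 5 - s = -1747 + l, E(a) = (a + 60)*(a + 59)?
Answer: 198735367/7997328 ≈ 24.850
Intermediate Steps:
E(a) = (59 + a)*(60 + a) (E(a) = (60 + a)*(59 + a) = (59 + a)*(60 + a))
l = -1/1406 (l = 1/(-1406) = -1/1406 ≈ -0.00071124)
s = 2463313/1406 (s = 5 - (-1747 - 1/1406) = 5 - 1*(-2456283/1406) = 5 + 2456283/1406 = 2463313/1406 ≈ 1752.0)
s/E(-68) + 490/948 = 2463313/(1406*(3540 + (-68)**2 + 119*(-68))) + 490/948 = 2463313/(1406*(3540 + 4624 - 8092)) + 490*(1/948) = (2463313/1406)/72 + 245/474 = (2463313/1406)*(1/72) + 245/474 = 2463313/101232 + 245/474 = 198735367/7997328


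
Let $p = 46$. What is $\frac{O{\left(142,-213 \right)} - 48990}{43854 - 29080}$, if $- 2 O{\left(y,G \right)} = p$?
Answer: $- \frac{49013}{14774} \approx -3.3175$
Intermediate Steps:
$O{\left(y,G \right)} = -23$ ($O{\left(y,G \right)} = \left(- \frac{1}{2}\right) 46 = -23$)
$\frac{O{\left(142,-213 \right)} - 48990}{43854 - 29080} = \frac{-23 - 48990}{43854 - 29080} = - \frac{49013}{14774}$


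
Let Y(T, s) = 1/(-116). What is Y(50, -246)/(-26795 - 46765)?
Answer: 1/8532960 ≈ 1.1719e-7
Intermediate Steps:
Y(T, s) = -1/116
Y(50, -246)/(-26795 - 46765) = -1/(116*(-26795 - 46765)) = -1/116/(-73560) = -1/116*(-1/73560) = 1/8532960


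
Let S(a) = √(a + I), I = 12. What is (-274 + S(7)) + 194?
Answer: -80 + √19 ≈ -75.641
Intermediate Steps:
S(a) = √(12 + a) (S(a) = √(a + 12) = √(12 + a))
(-274 + S(7)) + 194 = (-274 + √(12 + 7)) + 194 = (-274 + √19) + 194 = -80 + √19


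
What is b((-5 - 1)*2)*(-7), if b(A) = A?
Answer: 84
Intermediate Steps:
b((-5 - 1)*2)*(-7) = ((-5 - 1)*2)*(-7) = -6*2*(-7) = -12*(-7) = 84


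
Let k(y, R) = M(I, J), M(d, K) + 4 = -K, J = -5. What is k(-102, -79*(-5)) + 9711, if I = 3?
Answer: 9712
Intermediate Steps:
M(d, K) = -4 - K
k(y, R) = 1 (k(y, R) = -4 - 1*(-5) = -4 + 5 = 1)
k(-102, -79*(-5)) + 9711 = 1 + 9711 = 9712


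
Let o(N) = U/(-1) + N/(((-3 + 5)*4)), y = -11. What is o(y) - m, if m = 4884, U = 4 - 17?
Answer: -38979/8 ≈ -4872.4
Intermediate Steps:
U = -13
o(N) = 13 + N/8 (o(N) = -13/(-1) + N/(((-3 + 5)*4)) = -13*(-1) + N/((2*4)) = 13 + N/8)
o(y) - m = (13 + (1/8)*(-11)) - 1*4884 = (13 - 11/8) - 4884 = 93/8 - 4884 = -38979/8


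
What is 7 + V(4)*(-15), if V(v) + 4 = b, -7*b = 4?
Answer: 529/7 ≈ 75.571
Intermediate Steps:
b = -4/7 (b = -1/7*4 = -4/7 ≈ -0.57143)
V(v) = -32/7 (V(v) = -4 - 4/7 = -32/7)
7 + V(4)*(-15) = 7 - 32/7*(-15) = 7 + 480/7 = 529/7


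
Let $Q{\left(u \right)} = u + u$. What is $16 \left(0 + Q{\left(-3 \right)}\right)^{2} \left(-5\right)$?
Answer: $-2880$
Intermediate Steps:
$Q{\left(u \right)} = 2 u$
$16 \left(0 + Q{\left(-3 \right)}\right)^{2} \left(-5\right) = 16 \left(0 + 2 \left(-3\right)\right)^{2} \left(-5\right) = 16 \left(0 - 6\right)^{2} \left(-5\right) = 16 \left(-6\right)^{2} \left(-5\right) = 16 \cdot 36 \left(-5\right) = 576 \left(-5\right) = -2880$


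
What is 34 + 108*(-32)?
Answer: -3422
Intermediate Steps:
34 + 108*(-32) = 34 - 3456 = -3422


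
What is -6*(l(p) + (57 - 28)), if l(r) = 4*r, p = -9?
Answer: 42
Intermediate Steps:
-6*(l(p) + (57 - 28)) = -6*(4*(-9) + (57 - 28)) = -6*(-36 + 29) = -6*(-7) = 42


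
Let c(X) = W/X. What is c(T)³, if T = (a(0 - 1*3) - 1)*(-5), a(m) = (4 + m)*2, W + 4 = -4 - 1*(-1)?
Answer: 343/125 ≈ 2.7440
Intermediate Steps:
W = -7 (W = -4 + (-4 - 1*(-1)) = -4 + (-4 + 1) = -4 - 3 = -7)
a(m) = 8 + 2*m
T = -5 (T = ((8 + 2*(0 - 1*3)) - 1)*(-5) = ((8 + 2*(0 - 3)) - 1)*(-5) = ((8 + 2*(-3)) - 1)*(-5) = ((8 - 6) - 1)*(-5) = (2 - 1)*(-5) = 1*(-5) = -5)
c(X) = -7/X
c(T)³ = (-7/(-5))³ = (-7*(-⅕))³ = (7/5)³ = 343/125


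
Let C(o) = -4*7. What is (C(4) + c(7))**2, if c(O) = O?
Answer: 441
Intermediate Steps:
C(o) = -28
(C(4) + c(7))**2 = (-28 + 7)**2 = (-21)**2 = 441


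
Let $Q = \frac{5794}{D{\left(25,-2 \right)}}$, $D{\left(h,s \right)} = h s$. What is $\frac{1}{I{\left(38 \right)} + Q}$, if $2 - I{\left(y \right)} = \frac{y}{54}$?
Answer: $- \frac{675}{77344} \approx -0.0087272$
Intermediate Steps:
$Q = - \frac{2897}{25}$ ($Q = \frac{5794}{25 \left(-2\right)} = \frac{5794}{-50} = 5794 \left(- \frac{1}{50}\right) = - \frac{2897}{25} \approx -115.88$)
$I{\left(y \right)} = 2 - \frac{y}{54}$
$\frac{1}{I{\left(38 \right)} + Q} = \frac{1}{\left(2 - \frac{19}{27}\right) - \frac{2897}{25}} = \frac{1}{\frac{35}{27} - \frac{2897}{25}} = \frac{1}{- \frac{77344}{675}} = - \frac{675}{77344}$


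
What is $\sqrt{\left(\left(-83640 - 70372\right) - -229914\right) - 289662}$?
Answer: $16 i \sqrt{835} \approx 462.34 i$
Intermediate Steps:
$\sqrt{\left(\left(-83640 - 70372\right) - -229914\right) - 289662} = \sqrt{\left(\left(-83640 - 70372\right) + 229914\right) - 289662} = \sqrt{\left(-154012 + 229914\right) - 289662} = \sqrt{75902 - 289662} = \sqrt{-213760} = 16 i \sqrt{835}$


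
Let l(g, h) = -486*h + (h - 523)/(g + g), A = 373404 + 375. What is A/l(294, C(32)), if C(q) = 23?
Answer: -54945513/1643291 ≈ -33.436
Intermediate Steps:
A = 373779
l(g, h) = -486*h + (-523 + h)/(2*g) (l(g, h) = -486*h + (-523 + h)/((2*g)) = -486*h + (-523 + h)*(1/(2*g)) = -486*h + (-523 + h)/(2*g))
A/l(294, C(32)) = 373779/(((½)*(-523 + 23 - 972*294*23)/294)) = 373779/(((½)*(1/294)*(-523 + 23 - 6572664))) = 373779/(((½)*(1/294)*(-6573164))) = 373779/(-1643291/147) = 373779*(-147/1643291) = -54945513/1643291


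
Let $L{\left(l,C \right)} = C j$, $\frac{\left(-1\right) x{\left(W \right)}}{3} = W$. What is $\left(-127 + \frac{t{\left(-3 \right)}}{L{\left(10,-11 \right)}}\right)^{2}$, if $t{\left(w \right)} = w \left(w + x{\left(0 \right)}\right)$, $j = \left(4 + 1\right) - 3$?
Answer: $\frac{7856809}{484} \approx 16233.0$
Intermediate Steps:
$j = 2$ ($j = 5 - 3 = 2$)
$x{\left(W \right)} = - 3 W$
$L{\left(l,C \right)} = 2 C$ ($L{\left(l,C \right)} = C 2 = 2 C$)
$t{\left(w \right)} = w^{2}$ ($t{\left(w \right)} = w \left(w - 0\right) = w \left(w + 0\right) = w w = w^{2}$)
$\left(-127 + \frac{t{\left(-3 \right)}}{L{\left(10,-11 \right)}}\right)^{2} = \left(-127 + \frac{\left(-3\right)^{2}}{2 \left(-11\right)}\right)^{2} = \left(-127 + \frac{9}{-22}\right)^{2} = \left(-127 + 9 \left(- \frac{1}{22}\right)\right)^{2} = \left(-127 - \frac{9}{22}\right)^{2} = \left(- \frac{2803}{22}\right)^{2} = \frac{7856809}{484}$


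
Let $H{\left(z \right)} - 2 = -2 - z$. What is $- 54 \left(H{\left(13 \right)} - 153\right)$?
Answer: $8964$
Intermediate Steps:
$H{\left(z \right)} = - z$ ($H{\left(z \right)} = 2 - \left(2 + z\right) = - z$)
$- 54 \left(H{\left(13 \right)} - 153\right) = - 54 \left(\left(-1\right) 13 - 153\right) = - 54 \left(-13 - 153\right) = \left(-54\right) \left(-166\right) = 8964$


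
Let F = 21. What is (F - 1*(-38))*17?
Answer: 1003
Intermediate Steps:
(F - 1*(-38))*17 = (21 - 1*(-38))*17 = (21 + 38)*17 = 59*17 = 1003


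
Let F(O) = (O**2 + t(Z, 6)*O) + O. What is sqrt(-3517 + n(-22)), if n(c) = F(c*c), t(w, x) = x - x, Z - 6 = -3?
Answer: sqrt(231223) ≈ 480.86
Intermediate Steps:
Z = 3 (Z = 6 - 3 = 3)
t(w, x) = 0
F(O) = O + O**2 (F(O) = (O**2 + 0*O) + O = (O**2 + 0) + O = O**2 + O = O + O**2)
n(c) = c**2*(1 + c**2) (n(c) = (c*c)*(1 + c*c) = c**2*(1 + c**2))
sqrt(-3517 + n(-22)) = sqrt(-3517 + ((-22)**2 + (-22)**4)) = sqrt(-3517 + (484 + 234256)) = sqrt(-3517 + 234740) = sqrt(231223)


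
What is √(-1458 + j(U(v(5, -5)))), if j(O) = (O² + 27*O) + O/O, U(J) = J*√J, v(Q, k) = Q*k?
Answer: 3*√(-1898 - 375*I) ≈ 12.849 - 131.33*I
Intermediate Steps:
U(J) = J^(3/2)
j(O) = 1 + O² + 27*O (j(O) = (O² + 27*O) + 1 = 1 + O² + 27*O)
√(-1458 + j(U(v(5, -5)))) = √(-1458 + (1 + ((5*(-5))^(3/2))² + 27*(5*(-5))^(3/2))) = √(-1458 + (1 + ((-25)^(3/2))² + 27*(-25)^(3/2))) = √(-1458 + (1 + (-125*I)² + 27*(-125*I))) = √(-1458 + (1 - 15625 - 3375*I)) = √(-1458 + (-15624 - 3375*I)) = √(-17082 - 3375*I)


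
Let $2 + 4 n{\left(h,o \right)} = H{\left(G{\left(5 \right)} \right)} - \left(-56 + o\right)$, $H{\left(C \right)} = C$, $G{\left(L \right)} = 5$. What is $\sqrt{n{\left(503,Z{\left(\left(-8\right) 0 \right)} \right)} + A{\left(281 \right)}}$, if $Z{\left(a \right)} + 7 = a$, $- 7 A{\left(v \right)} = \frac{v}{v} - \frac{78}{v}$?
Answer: $\frac{\sqrt{5178830}}{562} \approx 4.0493$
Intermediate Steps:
$A{\left(v \right)} = - \frac{1}{7} + \frac{78}{7 v}$ ($A{\left(v \right)} = - \frac{\frac{v}{v} - \frac{78}{v}}{7} = - \frac{1 - \frac{78}{v}}{7} = - \frac{1}{7} + \frac{78}{7 v}$)
$Z{\left(a \right)} = -7 + a$
$n{\left(h,o \right)} = \frac{59}{4} - \frac{o}{4}$ ($n{\left(h,o \right)} = - \frac{1}{2} + \frac{5 - \left(-56 + o\right)}{4} = - \frac{1}{2} + \frac{61 - o}{4} = - \frac{1}{2} - \left(- \frac{61}{4} + \frac{o}{4}\right) = \frac{59}{4} - \frac{o}{4}$)
$\sqrt{n{\left(503,Z{\left(\left(-8\right) 0 \right)} \right)} + A{\left(281 \right)}} = \sqrt{\left(\frac{59}{4} - \frac{-7 - 0}{4}\right) + \frac{78 - 281}{7 \cdot 281}} = \sqrt{\left(\frac{59}{4} - \frac{-7 + 0}{4}\right) + \frac{1}{7} \cdot \frac{1}{281} \left(78 - 281\right)} = \sqrt{\left(\frac{59}{4} - - \frac{7}{4}\right) + \frac{1}{7} \cdot \frac{1}{281} \left(-203\right)} = \sqrt{\left(\frac{59}{4} + \frac{7}{4}\right) - \frac{29}{281}} = \sqrt{\frac{33}{2} - \frac{29}{281}} = \sqrt{\frac{9215}{562}} = \frac{\sqrt{5178830}}{562}$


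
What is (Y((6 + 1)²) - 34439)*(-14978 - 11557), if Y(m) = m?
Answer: 912538650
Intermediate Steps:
(Y((6 + 1)²) - 34439)*(-14978 - 11557) = ((6 + 1)² - 34439)*(-14978 - 11557) = (7² - 34439)*(-26535) = (49 - 34439)*(-26535) = -34390*(-26535) = 912538650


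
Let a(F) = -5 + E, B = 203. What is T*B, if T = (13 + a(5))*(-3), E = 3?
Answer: -6699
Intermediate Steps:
a(F) = -2 (a(F) = -5 + 3 = -2)
T = -33 (T = (13 - 2)*(-3) = 11*(-3) = -33)
T*B = -33*203 = -6699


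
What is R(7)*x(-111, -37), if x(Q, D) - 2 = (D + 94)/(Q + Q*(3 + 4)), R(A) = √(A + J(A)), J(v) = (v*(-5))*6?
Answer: 573*I*√203/296 ≈ 27.581*I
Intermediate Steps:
J(v) = -30*v (J(v) = -5*v*6 = -30*v)
R(A) = √29*√(-A) (R(A) = √(A - 30*A) = √(-29*A) = √29*√(-A))
x(Q, D) = 2 + (94 + D)/(8*Q) (x(Q, D) = 2 + (D + 94)/(Q + Q*(3 + 4)) = 2 + (94 + D)/(Q + Q*7) = 2 + (94 + D)/(Q + 7*Q) = 2 + (94 + D)/((8*Q)) = 2 + (94 + D)*(1/(8*Q)) = 2 + (94 + D)/(8*Q))
R(7)*x(-111, -37) = (√29*√(-1*7))*((⅛)*(94 - 37 + 16*(-111))/(-111)) = (√29*√(-7))*((⅛)*(-1/111)*(94 - 37 - 1776)) = (√29*(I*√7))*((⅛)*(-1/111)*(-1719)) = (I*√203)*(573/296) = 573*I*√203/296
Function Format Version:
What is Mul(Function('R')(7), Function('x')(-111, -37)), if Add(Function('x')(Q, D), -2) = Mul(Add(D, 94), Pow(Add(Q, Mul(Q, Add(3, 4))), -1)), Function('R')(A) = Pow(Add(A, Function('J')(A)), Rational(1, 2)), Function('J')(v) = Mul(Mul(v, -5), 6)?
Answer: Mul(Rational(573, 296), I, Pow(203, Rational(1, 2))) ≈ Mul(27.581, I)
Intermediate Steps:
Function('J')(v) = Mul(-30, v) (Function('J')(v) = Mul(Mul(-5, v), 6) = Mul(-30, v))
Function('R')(A) = Mul(Pow(29, Rational(1, 2)), Pow(Mul(-1, A), Rational(1, 2))) (Function('R')(A) = Pow(Add(A, Mul(-30, A)), Rational(1, 2)) = Pow(Mul(-29, A), Rational(1, 2)) = Mul(Pow(29, Rational(1, 2)), Pow(Mul(-1, A), Rational(1, 2))))
Function('x')(Q, D) = Add(2, Mul(Rational(1, 8), Pow(Q, -1), Add(94, D))) (Function('x')(Q, D) = Add(2, Mul(Add(D, 94), Pow(Add(Q, Mul(Q, Add(3, 4))), -1))) = Add(2, Mul(Add(94, D), Pow(Add(Q, Mul(Q, 7)), -1))) = Add(2, Mul(Add(94, D), Pow(Add(Q, Mul(7, Q)), -1))) = Add(2, Mul(Add(94, D), Pow(Mul(8, Q), -1))) = Add(2, Mul(Add(94, D), Mul(Rational(1, 8), Pow(Q, -1)))) = Add(2, Mul(Rational(1, 8), Pow(Q, -1), Add(94, D))))
Mul(Function('R')(7), Function('x')(-111, -37)) = Mul(Mul(Pow(29, Rational(1, 2)), Pow(Mul(-1, 7), Rational(1, 2))), Mul(Rational(1, 8), Pow(-111, -1), Add(94, -37, Mul(16, -111)))) = Mul(Mul(Pow(29, Rational(1, 2)), Pow(-7, Rational(1, 2))), Mul(Rational(1, 8), Rational(-1, 111), Add(94, -37, -1776))) = Mul(Mul(Pow(29, Rational(1, 2)), Mul(I, Pow(7, Rational(1, 2)))), Mul(Rational(1, 8), Rational(-1, 111), -1719)) = Mul(Mul(I, Pow(203, Rational(1, 2))), Rational(573, 296)) = Mul(Rational(573, 296), I, Pow(203, Rational(1, 2)))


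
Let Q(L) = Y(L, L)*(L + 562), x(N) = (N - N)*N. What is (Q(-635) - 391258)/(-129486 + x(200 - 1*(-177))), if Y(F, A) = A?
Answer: 344903/129486 ≈ 2.6636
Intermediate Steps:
x(N) = 0 (x(N) = 0*N = 0)
Q(L) = L*(562 + L) (Q(L) = L*(L + 562) = L*(562 + L))
(Q(-635) - 391258)/(-129486 + x(200 - 1*(-177))) = (-635*(562 - 635) - 391258)/(-129486 + 0) = (-635*(-73) - 391258)/(-129486) = (46355 - 391258)*(-1/129486) = -344903*(-1/129486) = 344903/129486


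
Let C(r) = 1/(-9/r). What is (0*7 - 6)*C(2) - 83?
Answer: -245/3 ≈ -81.667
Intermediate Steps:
C(r) = -r/9
(0*7 - 6)*C(2) - 83 = (0*7 - 6)*(-1/9*2) - 83 = (0 - 6)*(-2/9) - 83 = -6*(-2/9) - 83 = 4/3 - 83 = -245/3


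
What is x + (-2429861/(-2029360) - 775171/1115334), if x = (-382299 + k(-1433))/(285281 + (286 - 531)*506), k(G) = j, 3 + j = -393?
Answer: -341392897237555223/182556804511390320 ≈ -1.8701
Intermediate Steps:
j = -396 (j = -3 - 393 = -396)
k(G) = -396
x = -382695/161311 (x = (-382299 - 396)/(285281 + (286 - 531)*506) = -382695/(285281 - 245*506) = -382695/(285281 - 123970) = -382695/161311 ≈ -2.3724)
x + (-2429861/(-2029360) - 775171/1115334) = -382695/161311 + (-2429861/(-2029360) - 775171/1115334) = -382695/161311 + (-2429861*(-1/2029360) - 775171*1/1115334) = -382695/161311 + (2429861/2029360 - 775171/1115334) = -382695/161311 + 568502784007/1131707103120 = -341392897237555223/182556804511390320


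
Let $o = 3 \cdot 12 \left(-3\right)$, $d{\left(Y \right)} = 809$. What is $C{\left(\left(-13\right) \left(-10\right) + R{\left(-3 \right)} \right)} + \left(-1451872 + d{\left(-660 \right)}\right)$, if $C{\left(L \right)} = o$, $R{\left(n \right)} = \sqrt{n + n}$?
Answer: $-1451171$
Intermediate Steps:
$o = -108$ ($o = 36 \left(-3\right) = -108$)
$R{\left(n \right)} = \sqrt{2} \sqrt{n}$ ($R{\left(n \right)} = \sqrt{2 n} = \sqrt{2} \sqrt{n}$)
$C{\left(L \right)} = -108$
$C{\left(\left(-13\right) \left(-10\right) + R{\left(-3 \right)} \right)} + \left(-1451872 + d{\left(-660 \right)}\right) = -108 + \left(-1451872 + 809\right) = -108 - 1451063 = -1451171$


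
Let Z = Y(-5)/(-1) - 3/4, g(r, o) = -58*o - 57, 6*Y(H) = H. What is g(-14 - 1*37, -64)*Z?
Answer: 3655/12 ≈ 304.58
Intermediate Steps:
Y(H) = H/6
g(r, o) = -57 - 58*o
Z = 1/12 (Z = ((1/6)*(-5))/(-1) - 3/4 = -5/6*(-1) - 3*1/4 = 5/6 - 3/4 = 1/12 ≈ 0.083333)
g(-14 - 1*37, -64)*Z = (-57 - 58*(-64))*(1/12) = (-57 + 3712)*(1/12) = 3655*(1/12) = 3655/12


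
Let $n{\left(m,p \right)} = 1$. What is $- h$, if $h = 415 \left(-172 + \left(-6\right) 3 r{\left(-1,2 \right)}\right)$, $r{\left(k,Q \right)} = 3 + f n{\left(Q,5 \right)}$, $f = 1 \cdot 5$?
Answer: $131140$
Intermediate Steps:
$f = 5$
$r{\left(k,Q \right)} = 8$ ($r{\left(k,Q \right)} = 3 + 5 \cdot 1 = 3 + 5 = 8$)
$h = -131140$ ($h = 415 \left(-172 + \left(-6\right) 3 \cdot 8\right) = 415 \left(-172 - 144\right) = 415 \left(-316\right) = -131140$)
$- h = \left(-1\right) \left(-131140\right) = 131140$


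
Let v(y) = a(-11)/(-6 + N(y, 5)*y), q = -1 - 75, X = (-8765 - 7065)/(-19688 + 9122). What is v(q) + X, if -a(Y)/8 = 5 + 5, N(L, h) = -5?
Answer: 1268785/987921 ≈ 1.2843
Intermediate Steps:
a(Y) = -80 (a(Y) = -8*(5 + 5) = -8*10 = -80)
X = 7915/5283 (X = -15830/(-10566) = -15830*(-1/10566) = 7915/5283 ≈ 1.4982)
q = -76
v(y) = -80/(-6 - 5*y)
v(q) + X = 80/(6 + 5*(-76)) + 7915/5283 = 80/(6 - 380) + 7915/5283 = 80/(-374) + 7915/5283 = 80*(-1/374) + 7915/5283 = -40/187 + 7915/5283 = 1268785/987921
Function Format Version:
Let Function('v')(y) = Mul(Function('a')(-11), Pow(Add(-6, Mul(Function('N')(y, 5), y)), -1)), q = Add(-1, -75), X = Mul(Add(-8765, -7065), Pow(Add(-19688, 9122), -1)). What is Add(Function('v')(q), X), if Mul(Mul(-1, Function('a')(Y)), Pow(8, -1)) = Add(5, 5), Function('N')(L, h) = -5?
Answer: Rational(1268785, 987921) ≈ 1.2843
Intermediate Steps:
Function('a')(Y) = -80 (Function('a')(Y) = Mul(-8, Add(5, 5)) = Mul(-8, 10) = -80)
X = Rational(7915, 5283) (X = Mul(-15830, Pow(-10566, -1)) = Mul(-15830, Rational(-1, 10566)) = Rational(7915, 5283) ≈ 1.4982)
q = -76
Function('v')(y) = Mul(-80, Pow(Add(-6, Mul(-5, y)), -1))
Add(Function('v')(q), X) = Add(Mul(80, Pow(Add(6, Mul(5, -76)), -1)), Rational(7915, 5283)) = Add(Mul(80, Pow(Add(6, -380), -1)), Rational(7915, 5283)) = Add(Mul(80, Pow(-374, -1)), Rational(7915, 5283)) = Add(Mul(80, Rational(-1, 374)), Rational(7915, 5283)) = Add(Rational(-40, 187), Rational(7915, 5283)) = Rational(1268785, 987921)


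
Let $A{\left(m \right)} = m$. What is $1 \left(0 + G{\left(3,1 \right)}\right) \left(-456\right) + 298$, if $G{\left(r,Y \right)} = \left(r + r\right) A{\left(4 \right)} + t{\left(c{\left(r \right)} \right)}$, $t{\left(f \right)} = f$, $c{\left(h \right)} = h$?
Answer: $-12014$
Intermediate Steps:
$G{\left(r,Y \right)} = 9 r$ ($G{\left(r,Y \right)} = \left(r + r\right) 4 + r = 2 r 4 + r = 8 r + r = 9 r$)
$1 \left(0 + G{\left(3,1 \right)}\right) \left(-456\right) + 298 = 1 \left(0 + 9 \cdot 3\right) \left(-456\right) + 298 = 1 \left(0 + 27\right) \left(-456\right) + 298 = 1 \cdot 27 \left(-456\right) + 298 = 27 \left(-456\right) + 298 = -12312 + 298 = -12014$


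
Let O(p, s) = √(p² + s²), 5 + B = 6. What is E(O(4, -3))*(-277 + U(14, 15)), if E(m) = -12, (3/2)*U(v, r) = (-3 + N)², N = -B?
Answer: 3196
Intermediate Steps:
B = 1 (B = -5 + 6 = 1)
N = -1 (N = -1*1 = -1)
U(v, r) = 32/3 (U(v, r) = 2*(-3 - 1)²/3 = (⅔)*(-4)² = (⅔)*16 = 32/3)
E(O(4, -3))*(-277 + U(14, 15)) = -12*(-277 + 32/3) = -12*(-799/3) = 3196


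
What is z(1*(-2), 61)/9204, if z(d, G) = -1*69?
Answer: -23/3068 ≈ -0.0074967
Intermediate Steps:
z(d, G) = -69
z(1*(-2), 61)/9204 = -69/9204 = -69*1/9204 = -23/3068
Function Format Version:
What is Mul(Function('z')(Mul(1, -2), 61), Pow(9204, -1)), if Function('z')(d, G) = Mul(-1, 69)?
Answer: Rational(-23, 3068) ≈ -0.0074967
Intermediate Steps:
Function('z')(d, G) = -69
Mul(Function('z')(Mul(1, -2), 61), Pow(9204, -1)) = Mul(-69, Pow(9204, -1)) = Mul(-69, Rational(1, 9204)) = Rational(-23, 3068)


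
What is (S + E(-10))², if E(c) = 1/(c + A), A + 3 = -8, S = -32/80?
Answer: 2209/11025 ≈ 0.20036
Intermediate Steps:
S = -⅖ (S = -32*1/80 = -⅖ ≈ -0.40000)
A = -11 (A = -3 - 8 = -11)
E(c) = 1/(-11 + c) (E(c) = 1/(c - 11) = 1/(-11 + c))
(S + E(-10))² = (-⅖ + 1/(-11 - 10))² = (-⅖ + 1/(-21))² = (-⅖ - 1/21)² = (-47/105)² = 2209/11025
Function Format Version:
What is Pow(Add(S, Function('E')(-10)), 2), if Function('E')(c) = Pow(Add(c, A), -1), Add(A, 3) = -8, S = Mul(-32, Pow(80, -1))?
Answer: Rational(2209, 11025) ≈ 0.20036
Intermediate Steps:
S = Rational(-2, 5) (S = Mul(-32, Rational(1, 80)) = Rational(-2, 5) ≈ -0.40000)
A = -11 (A = Add(-3, -8) = -11)
Function('E')(c) = Pow(Add(-11, c), -1) (Function('E')(c) = Pow(Add(c, -11), -1) = Pow(Add(-11, c), -1))
Pow(Add(S, Function('E')(-10)), 2) = Pow(Add(Rational(-2, 5), Pow(Add(-11, -10), -1)), 2) = Pow(Add(Rational(-2, 5), Pow(-21, -1)), 2) = Pow(Add(Rational(-2, 5), Rational(-1, 21)), 2) = Pow(Rational(-47, 105), 2) = Rational(2209, 11025)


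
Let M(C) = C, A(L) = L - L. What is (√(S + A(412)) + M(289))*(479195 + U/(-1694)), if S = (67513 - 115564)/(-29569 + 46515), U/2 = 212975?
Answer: 16748177130/121 + 86928255*I*√90474694/1025233 ≈ 1.3841e+8 + 8.065e+5*I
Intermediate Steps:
U = 425950 (U = 2*212975 = 425950)
A(L) = 0
S = -48051/16946 ≈ -2.8355
(√(S + A(412)) + M(289))*(479195 + U/(-1694)) = (√(-48051/16946 + 0) + 289)*(479195 + 425950/(-1694)) = (√(-48051/16946) + 289)*(479195 + 425950*(-1/1694)) = (3*I*√90474694/16946 + 289)*(479195 - 30425/121) = (289 + 3*I*√90474694/16946)*(57952170/121) = 16748177130/121 + 86928255*I*√90474694/1025233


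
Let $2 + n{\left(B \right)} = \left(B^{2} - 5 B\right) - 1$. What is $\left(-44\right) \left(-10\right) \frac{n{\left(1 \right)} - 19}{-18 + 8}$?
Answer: $1144$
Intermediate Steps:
$n{\left(B \right)} = -3 + B^{2} - 5 B$ ($n{\left(B \right)} = -2 - \left(1 - B^{2} + 5 B\right) = -3 + B^{2} - 5 B$)
$\left(-44\right) \left(-10\right) \frac{n{\left(1 \right)} - 19}{-18 + 8} = \left(-44\right) \left(-10\right) \frac{\left(-3 + 1^{2} - 5\right) - 19}{-18 + 8} = 440 \frac{\left(-3 + 1 - 5\right) - 19}{-10} = 440 \left(-7 - 19\right) \left(- \frac{1}{10}\right) = 440 \left(\left(-26\right) \left(- \frac{1}{10}\right)\right) = 440 \cdot \frac{13}{5} = 1144$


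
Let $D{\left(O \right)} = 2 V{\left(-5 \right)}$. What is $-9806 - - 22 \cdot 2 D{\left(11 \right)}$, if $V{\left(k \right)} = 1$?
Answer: $-9718$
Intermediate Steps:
$D{\left(O \right)} = 2$ ($D{\left(O \right)} = 2 \cdot 1 = 2$)
$-9806 - - 22 \cdot 2 D{\left(11 \right)} = -9806 - - 22 \cdot 2 \cdot 2 = -9806 - \left(-22\right) 4 = -9806 - -88 = -9806 + 88 = -9718$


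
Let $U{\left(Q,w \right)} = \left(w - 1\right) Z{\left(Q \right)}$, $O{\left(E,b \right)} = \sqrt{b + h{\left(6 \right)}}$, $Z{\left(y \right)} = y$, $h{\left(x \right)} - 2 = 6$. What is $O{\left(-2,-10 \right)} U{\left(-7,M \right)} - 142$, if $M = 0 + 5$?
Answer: $-142 - 28 i \sqrt{2} \approx -142.0 - 39.598 i$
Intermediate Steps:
$h{\left(x \right)} = 8$ ($h{\left(x \right)} = 2 + 6 = 8$)
$M = 5$
$O{\left(E,b \right)} = \sqrt{8 + b}$ ($O{\left(E,b \right)} = \sqrt{b + 8} = \sqrt{8 + b}$)
$U{\left(Q,w \right)} = Q \left(-1 + w\right)$ ($U{\left(Q,w \right)} = \left(w - 1\right) Q = \left(-1 + w\right) Q = Q \left(-1 + w\right)$)
$O{\left(-2,-10 \right)} U{\left(-7,M \right)} - 142 = \sqrt{8 - 10} \left(- 7 \left(-1 + 5\right)\right) - 142 = \sqrt{-2} \left(\left(-7\right) 4\right) - 142 = i \sqrt{2} \left(-28\right) - 142 = - 28 i \sqrt{2} - 142 = -142 - 28 i \sqrt{2}$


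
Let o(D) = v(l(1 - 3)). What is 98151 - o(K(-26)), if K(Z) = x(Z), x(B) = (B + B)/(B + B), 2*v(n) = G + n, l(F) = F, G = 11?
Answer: 196293/2 ≈ 98147.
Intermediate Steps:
v(n) = 11/2 + n/2 (v(n) = (11 + n)/2 = 11/2 + n/2)
x(B) = 1 (x(B) = (2*B)/((2*B)) = (2*B)*(1/(2*B)) = 1)
K(Z) = 1
o(D) = 9/2 (o(D) = 11/2 + (1 - 3)/2 = 11/2 + (1/2)*(-2) = 11/2 - 1 = 9/2)
98151 - o(K(-26)) = 98151 - 1*9/2 = 98151 - 9/2 = 196293/2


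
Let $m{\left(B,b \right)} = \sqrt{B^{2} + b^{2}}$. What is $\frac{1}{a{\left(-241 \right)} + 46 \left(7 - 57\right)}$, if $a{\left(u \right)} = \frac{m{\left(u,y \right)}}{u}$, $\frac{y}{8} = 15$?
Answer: $- \frac{133586300}{307248417519} + \frac{241 \sqrt{72481}}{307248417519} \approx -0.00043457$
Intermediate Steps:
$y = 120$ ($y = 8 \cdot 15 = 120$)
$a{\left(u \right)} = \frac{\sqrt{14400 + u^{2}}}{u}$ ($a{\left(u \right)} = \frac{\sqrt{u^{2} + 120^{2}}}{u} = \frac{\sqrt{u^{2} + 14400}}{u} = \frac{\sqrt{14400 + u^{2}}}{u}$)
$\frac{1}{a{\left(-241 \right)} + 46 \left(7 - 57\right)} = \frac{1}{\frac{\sqrt{14400 + \left(-241\right)^{2}}}{-241} + 46 \left(7 - 57\right)} = \frac{1}{- \frac{\sqrt{14400 + 58081}}{241} + 46 \left(-50\right)} = \frac{1}{- \frac{\sqrt{72481}}{241} - 2300} = \frac{1}{-2300 - \frac{\sqrt{72481}}{241}}$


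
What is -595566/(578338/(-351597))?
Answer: 104699609451/289169 ≈ 3.6207e+5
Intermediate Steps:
-595566/(578338/(-351597)) = -595566/(578338*(-1/351597)) = -595566/(-578338/351597) = -595566*(-351597/578338) = 104699609451/289169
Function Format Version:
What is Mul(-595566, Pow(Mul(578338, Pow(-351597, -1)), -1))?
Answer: Rational(104699609451, 289169) ≈ 3.6207e+5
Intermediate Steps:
Mul(-595566, Pow(Mul(578338, Pow(-351597, -1)), -1)) = Mul(-595566, Pow(Mul(578338, Rational(-1, 351597)), -1)) = Mul(-595566, Pow(Rational(-578338, 351597), -1)) = Mul(-595566, Rational(-351597, 578338)) = Rational(104699609451, 289169)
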